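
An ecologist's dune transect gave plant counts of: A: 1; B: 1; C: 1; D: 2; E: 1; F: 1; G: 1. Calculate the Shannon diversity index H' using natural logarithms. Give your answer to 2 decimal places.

1.91

Total N = 1+1+1+2+1+1+1 = 8, so the proportions are 0.125, 0.125, 0.125, 0.25, 0.125, 0.125, 0.125 (working shown to 4 dp, full precision carried).
Each pᵢ ln pᵢ term: 0.125×(-2.0794)=-0.2599, 0.125×(-2.0794)=-0.2599, 0.125×(-2.0794)=-0.2599, 0.25×(-1.3863)=-0.3466, 0.125×(-2.0794)=-0.2599, 0.125×(-2.0794)=-0.2599, 0.125×(-2.0794)=-0.2599.
Sum = -1.9062, so H' = 1.91.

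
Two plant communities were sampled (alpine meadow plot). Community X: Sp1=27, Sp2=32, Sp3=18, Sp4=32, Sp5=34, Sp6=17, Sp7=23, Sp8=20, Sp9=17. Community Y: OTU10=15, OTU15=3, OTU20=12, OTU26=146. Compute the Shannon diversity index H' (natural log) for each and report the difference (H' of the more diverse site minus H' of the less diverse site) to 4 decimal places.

1.5441

Community X: N=220, proportions 0.122727, 0.145455, 0.081818, 0.145455, 0.154545, 0.077273, 0.104545, 0.090909, 0.077273, giving H' = 2.161455 (working shown to 6 dp, full precision carried).
Community Y: N=176, proportions 0.085227, 0.017045, 0.068182, 0.829545, giving H' = 0.617404.
Difference = |2.161455 − 0.617404| = 1.544051, i.e. 1.5441 to 4 decimal places.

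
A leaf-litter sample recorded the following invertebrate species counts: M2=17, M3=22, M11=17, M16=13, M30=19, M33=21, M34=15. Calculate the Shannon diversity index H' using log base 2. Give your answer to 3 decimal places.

2.787

Total N = 17+22+17+13+19+21+15 = 124, so the proportions are 0.1371, 0.17742, 0.1371, 0.10484, 0.15323, 0.16935, 0.12097 (working shown to 5 dp, full precision carried).
Each pᵢ log₂ pᵢ term: 0.1371×(-2.86673)=-0.39302, 0.17742×(-2.49476)=-0.44262, 0.1371×(-2.86673)=-0.39302, 0.10484×(-3.25376)=-0.34112, 0.15323×(-2.70627)=-0.41467, 0.16935×(-2.56188)=-0.43387, 0.12097×(-3.04731)=-0.36863.
Sum = -2.78694, so H' = 2.787.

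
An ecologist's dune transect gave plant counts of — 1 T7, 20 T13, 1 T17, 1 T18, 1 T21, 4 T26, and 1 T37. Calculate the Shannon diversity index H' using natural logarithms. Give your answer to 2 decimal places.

1.11

Total N = 1+20+1+1+1+4+1 = 29, so the proportions are 0.0345, 0.6897, 0.0345, 0.0345, 0.0345, 0.1379, 0.0345 (working shown to 4 dp, full precision carried).
Each pᵢ ln pᵢ term: 0.0345×(-3.3673)=-0.1161, 0.6897×(-0.3716)=-0.2563, 0.0345×(-3.3673)=-0.1161, 0.0345×(-3.3673)=-0.1161, 0.0345×(-3.3673)=-0.1161, 0.1379×(-1.9810)=-0.2732, 0.0345×(-3.3673)=-0.1161.
Sum = -1.1101, so H' = 1.11.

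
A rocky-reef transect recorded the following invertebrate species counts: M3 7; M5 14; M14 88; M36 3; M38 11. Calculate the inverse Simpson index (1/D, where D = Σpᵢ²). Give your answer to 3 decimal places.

1.863

Total N = 7+14+88+3+11 = 123, so the proportions are 0.056911, 0.113821, 0.715447, 0.02439, 0.089431 (working shown to 6 dp, full precision carried).
D = 0.056911² + 0.113821² + 0.715447² + 0.02439² + 0.089431² = 0.003239 + 0.012955 + 0.511865 + 0.000595 + 0.007998 = 0.536651.
So 1/D = 1.86341, i.e. 1.863 to 3 decimal places.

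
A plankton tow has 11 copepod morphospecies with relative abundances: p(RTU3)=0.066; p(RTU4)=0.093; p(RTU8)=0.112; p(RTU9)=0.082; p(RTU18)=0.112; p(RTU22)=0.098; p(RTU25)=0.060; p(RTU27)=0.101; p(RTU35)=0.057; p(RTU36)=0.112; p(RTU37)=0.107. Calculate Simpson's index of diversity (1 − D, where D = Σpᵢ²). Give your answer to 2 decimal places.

0.90

D = 0.066² + 0.093² + 0.112² + 0.082² + 0.112² + 0.098² + 0.06² + 0.101² + 0.057² + 0.112² + 0.107² = 0.0044 + 0.0086 + 0.0125 + 0.0067 + 0.0125 + 0.0096 + 0.0036 + 0.0102 + 0.0032 + 0.0125 + 0.0114 = 0.0955 (working shown to 4 dp, full precision carried).
So 1 − D = 0.9045, i.e. 0.90 to 2 decimal places.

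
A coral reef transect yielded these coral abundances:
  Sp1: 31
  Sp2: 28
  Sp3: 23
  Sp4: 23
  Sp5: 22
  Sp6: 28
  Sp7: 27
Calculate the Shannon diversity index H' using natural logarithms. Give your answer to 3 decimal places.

Total N = 31+28+23+23+22+28+27 = 182, so the proportions are 0.17033, 0.15385, 0.12637, 0.12637, 0.12088, 0.15385, 0.14835 (working shown to 5 dp, full precision carried).
Each pᵢ ln pᵢ term: 0.17033×(-1.77002)=-0.30149, 0.15385×(-1.87180)=-0.28797, 0.12637×(-2.06851)=-0.26141, 0.12637×(-2.06851)=-0.26141, 0.12088×(-2.11296)=-0.25541, 0.15385×(-1.87180)=-0.28797, 0.14835×(-1.90817)=-0.28308.
Sum = -1.93873, so H' = 1.939.

1.939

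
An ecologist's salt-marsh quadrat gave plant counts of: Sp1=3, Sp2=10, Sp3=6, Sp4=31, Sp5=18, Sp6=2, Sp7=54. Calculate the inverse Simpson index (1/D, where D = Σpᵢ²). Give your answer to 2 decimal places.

Total N = 3+10+6+31+18+2+54 = 124, so the proportions are 0.024194, 0.080645, 0.048387, 0.25, 0.145161, 0.016129, 0.435484 (working shown to 6 dp, full precision carried).
D = 0.024194² + 0.080645² + 0.048387² + 0.25² + 0.145161² + 0.016129² + 0.435484² = 0.000585 + 0.006504 + 0.002341 + 0.062500 + 0.021072 + 0.000260 + 0.189646 = 0.282908.
So 1/D = 3.5347, i.e. 3.53 to 2 decimal places.

3.53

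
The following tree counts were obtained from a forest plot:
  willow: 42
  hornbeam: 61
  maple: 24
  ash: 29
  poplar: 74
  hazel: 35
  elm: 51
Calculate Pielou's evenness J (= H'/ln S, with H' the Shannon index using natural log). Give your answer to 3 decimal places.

Total N = 42+61+24+29+74+35+51 = 316, so the proportions are 0.13291, 0.19304, 0.07595, 0.09177, 0.23418, 0.11076, 0.16139 (working shown to 5 dp, full precision carried).
H' = −Σ pᵢ ln pᵢ = −((-0.26822) + (-0.31752) + (-0.19577) + (-0.21919) + (-0.33995) + (-0.24371) + (-0.29437)) = 1.87874.
With S = 7 species, ln S = 1.94591, so J = 1.87874/1.94591 = 0.96548, i.e. 0.965 to 3 decimal places.

0.965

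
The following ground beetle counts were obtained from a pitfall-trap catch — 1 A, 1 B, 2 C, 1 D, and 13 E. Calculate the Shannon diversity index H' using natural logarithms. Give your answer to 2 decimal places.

0.96

Total N = 1+1+2+1+13 = 18, so the proportions are 0.0556, 0.0556, 0.1111, 0.0556, 0.7222 (working shown to 4 dp, full precision carried).
Each pᵢ ln pᵢ term: 0.0556×(-2.8904)=-0.1606, 0.0556×(-2.8904)=-0.1606, 0.1111×(-2.1972)=-0.2441, 0.0556×(-2.8904)=-0.1606, 0.7222×(-0.3254)=-0.2350.
Sum = -0.9609, so H' = 0.96.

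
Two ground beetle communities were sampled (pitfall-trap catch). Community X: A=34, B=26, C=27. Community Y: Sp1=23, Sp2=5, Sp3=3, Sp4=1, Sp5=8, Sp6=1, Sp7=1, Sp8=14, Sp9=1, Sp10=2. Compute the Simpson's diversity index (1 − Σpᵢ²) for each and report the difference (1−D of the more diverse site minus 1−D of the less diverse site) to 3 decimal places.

0.100

Community X: N=87, proportions 0.3908, 0.29885, 0.31034, giving 1−D = 0.66165 (working shown to 5 dp, full precision carried).
Community Y: N=59, proportions 0.38983, 0.08475, 0.05085, 0.01695, 0.13559, 0.01695, 0.01695, 0.23729, 0.01695, 0.0339, giving 1−D = 0.76128.
Difference = |0.66165 − 0.76128| = 0.09963, i.e. 0.100 to 3 decimal places.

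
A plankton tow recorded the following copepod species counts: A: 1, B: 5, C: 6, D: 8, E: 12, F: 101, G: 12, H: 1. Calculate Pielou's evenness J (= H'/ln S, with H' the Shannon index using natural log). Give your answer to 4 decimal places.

Total N = 1+5+6+8+12+101+12+1 = 146, so the proportions are 0.006849, 0.034247, 0.041096, 0.054795, 0.082192, 0.691781, 0.082192, 0.006849 (working shown to 6 dp, full precision carried).
H' = −Σ pᵢ ln pᵢ = −((-0.034134) + (-0.115554) + (-0.131172) + (-0.159132) + (-0.205373) + (-0.254912) + (-0.205373) + (-0.034134)) = 1.139783.
With S = 8 species, ln S = 2.079442, so J = 1.139783/2.079442 = 0.548120, i.e. 0.5481 to 4 decimal places.

0.5481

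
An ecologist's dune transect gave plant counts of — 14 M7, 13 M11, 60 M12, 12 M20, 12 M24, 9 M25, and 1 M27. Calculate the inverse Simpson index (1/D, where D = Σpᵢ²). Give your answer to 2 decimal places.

3.38

Total N = 14+13+60+12+12+9+1 = 121, so the proportions are 0.115702, 0.107438, 0.495868, 0.099174, 0.099174, 0.07438, 0.008264 (working shown to 6 dp, full precision carried).
D = 0.115702² + 0.107438² + 0.495868² + 0.099174² + 0.099174² + 0.07438² + 0.008264² = 0.013387 + 0.011543 + 0.245885 + 0.009835 + 0.009835 + 0.005532 + 0.000068 = 0.296086.
So 1/D = 3.3774, i.e. 3.38 to 2 decimal places.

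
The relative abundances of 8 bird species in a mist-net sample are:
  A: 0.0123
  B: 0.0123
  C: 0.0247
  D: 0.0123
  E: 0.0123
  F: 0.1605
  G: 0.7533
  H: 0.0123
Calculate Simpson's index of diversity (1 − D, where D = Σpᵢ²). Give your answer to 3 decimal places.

D = 0.0123² + 0.0123² + 0.0247² + 0.0123² + 0.0123² + 0.1605² + 0.7533² + 0.0123² = 0.00015 + 0.00015 + 0.00061 + 0.00015 + 0.00015 + 0.02576 + 0.56746 + 0.00015 = 0.59459 (working shown to 5 dp, full precision carried).
So 1 − D = 0.40541, i.e. 0.405 to 3 decimal places.

0.405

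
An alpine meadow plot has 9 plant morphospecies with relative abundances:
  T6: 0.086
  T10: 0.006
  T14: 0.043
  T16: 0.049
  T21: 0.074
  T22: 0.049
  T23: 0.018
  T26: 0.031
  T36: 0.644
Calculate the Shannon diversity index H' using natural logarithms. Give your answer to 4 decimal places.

Each pᵢ ln pᵢ term (working shown to 6 dp, full precision carried): 0.086×(-2.453408)=-0.210993, 0.006×(-5.115996)=-0.030696, 0.043×(-3.146555)=-0.135302, 0.049×(-3.015935)=-0.147781, 0.074×(-2.603690)=-0.192673, 0.049×(-3.015935)=-0.147781, 0.018×(-4.017384)=-0.072313, 0.031×(-3.473768)=-0.107687, 0.644×(-0.440057)=-0.283396.
Sum = -1.328622, so H' = 1.3286.

1.3286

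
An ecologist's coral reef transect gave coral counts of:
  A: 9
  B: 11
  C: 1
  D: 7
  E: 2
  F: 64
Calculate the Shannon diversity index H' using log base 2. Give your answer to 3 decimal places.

Total N = 9+11+1+7+2+64 = 94, so the proportions are 0.09574, 0.11702, 0.01064, 0.07447, 0.02128, 0.68085 (working shown to 5 dp, full precision carried).
Each pᵢ log₂ pᵢ term: 0.09574×(-3.38466)=-0.32406, 0.11702×(-3.09516)=-0.36220, 0.01064×(-6.55459)=-0.06973, 0.07447×(-3.74723)=-0.27905, 0.02128×(-5.55459)=-0.11818, 0.68085×(-0.55459)=-0.37759.
Sum = -1.53082, so H' = 1.531.

1.531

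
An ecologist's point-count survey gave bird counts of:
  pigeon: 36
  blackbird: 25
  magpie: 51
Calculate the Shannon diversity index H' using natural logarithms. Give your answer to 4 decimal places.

Total N = 36+25+51 = 112, so the proportions are 0.321429, 0.223214, 0.455357 (working shown to 6 dp, full precision carried).
Each pᵢ ln pᵢ term: 0.321429×(-1.134980)=-0.364815, 0.223214×(-1.499623)=-0.334737, 0.455357×(-0.786673)=-0.358217.
Sum = -1.057770, so H' = 1.0578.

1.0578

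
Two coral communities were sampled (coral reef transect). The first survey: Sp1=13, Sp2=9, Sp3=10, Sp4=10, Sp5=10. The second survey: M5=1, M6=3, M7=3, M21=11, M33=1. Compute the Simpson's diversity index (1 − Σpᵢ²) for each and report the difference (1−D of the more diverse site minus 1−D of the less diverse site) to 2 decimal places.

0.19

The first survey: N=52, proportions 0.25, 0.1731, 0.1923, 0.1923, 0.1923, giving 1−D = 0.7966 (working shown to 4 dp, full precision carried).
The second survey: N=19, proportions 0.0526, 0.1579, 0.1579, 0.5789, 0.0526, giving 1−D = 0.6094.
Difference = |0.7966 − 0.6094| = 0.1872, i.e. 0.19 to 2 decimal places.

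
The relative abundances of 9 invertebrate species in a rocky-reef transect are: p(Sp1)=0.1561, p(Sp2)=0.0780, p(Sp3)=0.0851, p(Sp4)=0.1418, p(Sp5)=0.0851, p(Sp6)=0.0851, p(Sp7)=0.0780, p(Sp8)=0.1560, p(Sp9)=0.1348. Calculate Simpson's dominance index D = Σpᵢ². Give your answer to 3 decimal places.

D = 0.1561² + 0.078² + 0.0851² + 0.1418² + 0.0851² + 0.0851² + 0.078² + 0.156² + 0.1348² = 0.02437 + 0.00608 + 0.00724 + 0.02011 + 0.00724 + 0.00724 + 0.00608 + 0.02434 + 0.01817 = 0.12088 (working shown to 5 dp, full precision carried).
To 3 decimal places, D = 0.121.

0.121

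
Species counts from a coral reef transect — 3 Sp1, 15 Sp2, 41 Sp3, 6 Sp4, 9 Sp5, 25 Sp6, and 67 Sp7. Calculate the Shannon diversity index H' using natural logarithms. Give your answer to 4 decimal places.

Total N = 3+15+41+6+9+25+67 = 166, so the proportions are 0.018072, 0.090361, 0.246988, 0.036145, 0.054217, 0.150602, 0.403614 (working shown to 6 dp, full precision carried).
Each pᵢ ln pᵢ term: 0.018072×(-4.013375)=-0.072531, 0.090361×(-2.403938)=-0.217223, 0.246988×(-1.398416)=-0.345392, 0.036145×(-3.320228)=-0.120008, 0.054217×(-2.914763)=-0.158029, 0.150602×(-1.893112)=-0.285107, 0.403614×(-0.907295)=-0.366197.
Sum = -1.564488, so H' = 1.5645.

1.5645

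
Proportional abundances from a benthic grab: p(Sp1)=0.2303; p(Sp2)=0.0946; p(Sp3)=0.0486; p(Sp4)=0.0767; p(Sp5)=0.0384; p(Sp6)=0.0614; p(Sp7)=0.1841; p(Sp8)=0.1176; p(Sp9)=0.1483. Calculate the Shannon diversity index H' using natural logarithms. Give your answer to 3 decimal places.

2.048

Each pᵢ ln pᵢ term (working shown to 5 dp, full precision carried): 0.2303×(-1.46837)=-0.33817, 0.0946×(-2.35810)=-0.22308, 0.0486×(-3.02413)=-0.14697, 0.0767×(-2.56785)=-0.19695, 0.0384×(-3.25970)=-0.12517, 0.0614×(-2.79035)=-0.17133, 0.1841×(-1.69228)=-0.31155, 0.1176×(-2.14047)=-0.25172, 0.1483×(-1.90852)=-0.28303.
Sum = -2.04797, so H' = 2.048.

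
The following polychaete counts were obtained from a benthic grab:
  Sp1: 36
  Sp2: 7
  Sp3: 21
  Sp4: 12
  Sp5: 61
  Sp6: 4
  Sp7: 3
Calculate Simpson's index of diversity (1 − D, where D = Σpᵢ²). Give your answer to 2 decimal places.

0.73

Total N = 36+7+21+12+61+4+3 = 144, so the proportions are 0.25, 0.0486, 0.1458, 0.0833, 0.4236, 0.0278, 0.0208 (working shown to 4 dp, full precision carried).
D = 0.25² + 0.0486² + 0.1458² + 0.0833² + 0.4236² + 0.0278² + 0.0208² = 0.0625 + 0.0024 + 0.0213 + 0.0069 + 0.1794 + 0.0008 + 0.0004 = 0.2737.
So 1 − D = 0.7263, i.e. 0.73 to 2 decimal places.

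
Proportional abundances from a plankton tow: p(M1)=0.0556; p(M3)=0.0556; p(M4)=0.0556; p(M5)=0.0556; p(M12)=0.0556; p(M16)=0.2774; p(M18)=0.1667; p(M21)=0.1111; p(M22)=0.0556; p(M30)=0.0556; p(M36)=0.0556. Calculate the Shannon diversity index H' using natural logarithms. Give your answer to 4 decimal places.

2.1838

Each pᵢ ln pᵢ term (working shown to 6 dp, full precision carried): 0.0556×(-2.889572)=-0.160660, 0.0556×(-2.889572)=-0.160660, 0.0556×(-2.889572)=-0.160660, 0.0556×(-2.889572)=-0.160660, 0.0556×(-2.889572)=-0.160660, 0.2774×(-1.282295)=-0.355709, 0.1667×(-1.791559)=-0.298653, 0.1111×(-2.197325)=-0.244123, 0.0556×(-2.889572)=-0.160660, 0.0556×(-2.889572)=-0.160660, 0.0556×(-2.889572)=-0.160660.
Sum = -2.183766, so H' = 2.1838.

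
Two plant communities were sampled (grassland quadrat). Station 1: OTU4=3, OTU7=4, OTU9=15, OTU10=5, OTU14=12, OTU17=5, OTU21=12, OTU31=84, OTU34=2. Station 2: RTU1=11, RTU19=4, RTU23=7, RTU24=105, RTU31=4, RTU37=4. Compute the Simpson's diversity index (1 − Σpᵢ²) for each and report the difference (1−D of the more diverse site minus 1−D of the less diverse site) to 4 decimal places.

0.2376

Station 1: N=142, proportions 0.021127, 0.028169, 0.105634, 0.035211, 0.084507, 0.035211, 0.084507, 0.591549, 0.014085, giving 1−D = 0.620710 (working shown to 6 dp, full precision carried).
Station 2: N=135, proportions 0.081481, 0.02963, 0.051852, 0.777778, 0.02963, 0.02963, giving 1−D = 0.383100.
Difference = |0.620710 − 0.383100| = 0.237610, i.e. 0.2376 to 4 decimal places.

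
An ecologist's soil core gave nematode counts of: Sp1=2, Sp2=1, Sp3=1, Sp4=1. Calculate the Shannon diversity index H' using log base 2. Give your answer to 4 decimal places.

Total N = 2+1+1+1 = 5, so the proportions are 0.4, 0.2, 0.2, 0.2 (working shown to 6 dp, full precision carried).
Each pᵢ log₂ pᵢ term: 0.4×(-1.321928)=-0.528771, 0.2×(-2.321928)=-0.464386, 0.2×(-2.321928)=-0.464386, 0.2×(-2.321928)=-0.464386.
Sum = -1.921928, so H' = 1.9219.

1.9219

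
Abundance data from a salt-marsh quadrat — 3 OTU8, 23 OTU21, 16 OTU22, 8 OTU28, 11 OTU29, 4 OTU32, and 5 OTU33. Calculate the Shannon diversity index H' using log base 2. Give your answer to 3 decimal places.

2.494

Total N = 3+23+16+8+11+4+5 = 70, so the proportions are 0.04286, 0.32857, 0.22857, 0.11429, 0.15714, 0.05714, 0.07143 (working shown to 5 dp, full precision carried).
Each pᵢ log₂ pᵢ term: 0.04286×(-4.54432)=-0.19476, 0.32857×(-1.60572)=-0.52759, 0.22857×(-2.12928)=-0.48669, 0.11429×(-3.12928)=-0.35763, 0.15714×(-2.66985)=-0.41955, 0.05714×(-4.12928)=-0.23596, 0.07143×(-3.80735)=-0.27195.
Sum = -2.49414, so H' = 2.494.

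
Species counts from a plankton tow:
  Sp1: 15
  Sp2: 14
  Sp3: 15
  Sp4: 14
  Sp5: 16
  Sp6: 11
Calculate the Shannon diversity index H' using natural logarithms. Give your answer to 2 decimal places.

Total N = 15+14+15+14+16+11 = 85, so the proportions are 0.1765, 0.1647, 0.1765, 0.1647, 0.1882, 0.1294 (working shown to 4 dp, full precision carried).
Each pᵢ ln pᵢ term: 0.1765×(-1.7346)=-0.3061, 0.1647×(-1.8036)=-0.2971, 0.1765×(-1.7346)=-0.3061, 0.1647×(-1.8036)=-0.2971, 0.1882×(-1.6701)=-0.3144, 0.1294×(-2.0448)=-0.2646.
Sum = -1.7853, so H' = 1.79.

1.79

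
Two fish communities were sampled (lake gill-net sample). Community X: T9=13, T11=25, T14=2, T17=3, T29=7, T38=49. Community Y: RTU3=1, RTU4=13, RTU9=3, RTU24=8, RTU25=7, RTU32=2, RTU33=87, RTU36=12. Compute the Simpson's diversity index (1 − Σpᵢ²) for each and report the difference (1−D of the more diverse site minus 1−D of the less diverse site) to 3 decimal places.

Community X: N=99, proportions 0.131313, 0.252525, 0.020202, 0.030303, 0.070707, 0.494949, giving 1−D = 0.667687 (working shown to 6 dp, full precision carried).
Community Y: N=133, proportions 0.007519, 0.097744, 0.022556, 0.06015, 0.052632, 0.015038, 0.654135, 0.090226, giving 1−D = 0.547233.
Difference = |0.667687 − 0.547233| = 0.120454, i.e. 0.120 to 3 decimal places.

0.120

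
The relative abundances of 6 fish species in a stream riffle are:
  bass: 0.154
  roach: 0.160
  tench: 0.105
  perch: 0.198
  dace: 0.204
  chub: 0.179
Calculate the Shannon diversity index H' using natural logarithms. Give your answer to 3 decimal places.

1.771

Each pᵢ ln pᵢ term (working shown to 5 dp, full precision carried): 0.154×(-1.87080)=-0.28810, 0.16×(-1.83258)=-0.29321, 0.105×(-2.25379)=-0.23665, 0.198×(-1.61949)=-0.32066, 0.204×(-1.58964)=-0.32429, 0.179×(-1.72037)=-0.30795.
Sum = -1.77086, so H' = 1.771.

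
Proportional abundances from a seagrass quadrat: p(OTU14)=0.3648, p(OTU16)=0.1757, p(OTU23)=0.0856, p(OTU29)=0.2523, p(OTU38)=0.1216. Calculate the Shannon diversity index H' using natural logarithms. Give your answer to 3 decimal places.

1.487

Each pᵢ ln pᵢ term (working shown to 5 dp, full precision carried): 0.3648×(-1.00841)=-0.36787, 0.1757×(-1.73898)=-0.30554, 0.0856×(-2.45807)=-0.21041, 0.2523×(-1.37714)=-0.34745, 0.1216×(-2.10702)=-0.25621.
Sum = -1.48748, so H' = 1.487.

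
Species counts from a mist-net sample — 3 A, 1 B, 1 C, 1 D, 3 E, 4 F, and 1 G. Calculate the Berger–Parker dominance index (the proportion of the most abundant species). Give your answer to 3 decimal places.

Total N = 3+1+1+1+3+4+1 = 14, so the proportions are 0.21429, 0.07143, 0.07143, 0.07143, 0.21429, 0.28571, 0.07143 (working shown to 5 dp, full precision carried).
The largest proportion is 0.28571, i.e. d = 0.286 to 3 decimal places.

0.286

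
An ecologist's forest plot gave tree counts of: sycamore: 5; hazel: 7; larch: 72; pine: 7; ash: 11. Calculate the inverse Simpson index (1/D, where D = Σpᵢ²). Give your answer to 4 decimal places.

Total N = 5+7+72+7+11 = 102, so the proportions are 0.0490196, 0.0686275, 0.7058824, 0.0686275, 0.1078431 (working shown to 7 dp, full precision carried).
D = 0.0490196² + 0.0686275² + 0.7058824² + 0.0686275² + 0.1078431² = 0.0024029 + 0.0047097 + 0.4982699 + 0.0047097 + 0.0116301 = 0.5217224.
So 1/D = 1.916728, i.e. 1.9167 to 4 decimal places.

1.9167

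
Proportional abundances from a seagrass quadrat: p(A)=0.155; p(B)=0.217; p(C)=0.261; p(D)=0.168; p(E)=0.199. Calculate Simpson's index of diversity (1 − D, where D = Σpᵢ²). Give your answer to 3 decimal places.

0.793

D = 0.155² + 0.217² + 0.261² + 0.168² + 0.199² = 0.02403 + 0.04709 + 0.06812 + 0.02822 + 0.03960 = 0.20706 (working shown to 5 dp, full precision carried).
So 1 − D = 0.79294, i.e. 0.793 to 3 decimal places.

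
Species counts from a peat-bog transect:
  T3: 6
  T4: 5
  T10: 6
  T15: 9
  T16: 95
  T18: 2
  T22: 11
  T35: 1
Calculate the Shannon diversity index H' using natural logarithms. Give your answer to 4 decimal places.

1.1297

Total N = 6+5+6+9+95+2+11+1 = 135, so the proportions are 0.044444, 0.037037, 0.044444, 0.066667, 0.703704, 0.014815, 0.081481, 0.007407 (working shown to 6 dp, full precision carried).
Each pᵢ ln pᵢ term: 0.044444×(-3.113515)=-0.138378, 0.037037×(-3.295837)=-0.122068, 0.044444×(-3.113515)=-0.138378, 0.066667×(-2.708050)=-0.180537, 0.703704×(-0.351398)=-0.247280, 0.014815×(-4.212128)=-0.062402, 0.081481×(-2.507380)=-0.204305, 0.007407×(-4.905275)=-0.036335.
Sum = -1.129684, so H' = 1.1297.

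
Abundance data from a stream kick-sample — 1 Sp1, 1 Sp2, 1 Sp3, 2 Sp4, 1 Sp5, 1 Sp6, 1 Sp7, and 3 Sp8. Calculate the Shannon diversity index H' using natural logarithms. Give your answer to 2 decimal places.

1.97

Total N = 1+1+1+2+1+1+1+3 = 11, so the proportions are 0.0909, 0.0909, 0.0909, 0.1818, 0.0909, 0.0909, 0.0909, 0.2727 (working shown to 4 dp, full precision carried).
Each pᵢ ln pᵢ term: 0.0909×(-2.3979)=-0.2180, 0.0909×(-2.3979)=-0.2180, 0.0909×(-2.3979)=-0.2180, 0.1818×(-1.7047)=-0.3100, 0.0909×(-2.3979)=-0.2180, 0.0909×(-2.3979)=-0.2180, 0.0909×(-2.3979)=-0.2180, 0.2727×(-1.2993)=-0.3543.
Sum = -1.9722, so H' = 1.97.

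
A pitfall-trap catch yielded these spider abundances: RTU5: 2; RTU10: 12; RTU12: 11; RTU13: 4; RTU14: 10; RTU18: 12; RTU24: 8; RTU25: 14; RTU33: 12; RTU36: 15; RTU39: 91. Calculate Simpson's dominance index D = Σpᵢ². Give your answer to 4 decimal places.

Total N = 2+12+11+4+10+12+8+14+12+15+91 = 191, so the proportions are 0.010471, 0.062827, 0.057592, 0.020942, 0.052356, 0.062827, 0.041885, 0.073298, 0.062827, 0.078534, 0.47644 (working shown to 6 dp, full precision carried).
D = 0.010471² + 0.062827² + 0.057592² + 0.020942² + 0.052356² + 0.062827² + 0.041885² + 0.073298² + 0.062827² + 0.078534² + 0.47644² = 0.000110 + 0.003947 + 0.003317 + 0.000439 + 0.002741 + 0.003947 + 0.001754 + 0.005373 + 0.003947 + 0.006168 + 0.226995 = 0.258737.
To 4 decimal places, D = 0.2587.

0.2587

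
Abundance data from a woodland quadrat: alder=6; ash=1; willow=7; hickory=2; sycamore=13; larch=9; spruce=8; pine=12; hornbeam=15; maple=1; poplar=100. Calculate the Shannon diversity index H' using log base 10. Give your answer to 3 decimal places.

0.677

Total N = 6+1+7+2+13+9+8+12+15+1+100 = 174, so the proportions are 0.03448, 0.00575, 0.04023, 0.01149, 0.07471, 0.05172, 0.04598, 0.06897, 0.08621, 0.00575, 0.57471 (working shown to 5 dp, full precision carried).
Each pᵢ log₁₀ pᵢ term: 0.03448×(-1.46240)=-0.05043, 0.00575×(-2.24055)=-0.01288, 0.04023×(-1.39545)=-0.05614, 0.01149×(-1.93952)=-0.02229, 0.07471×(-1.12661)=-0.08417, 0.05172×(-1.28631)=-0.06653, 0.04598×(-1.33746)=-0.06149, 0.06897×(-1.16137)=-0.08009, 0.08621×(-1.06446)=-0.09176, 0.00575×(-2.24055)=-0.01288, 0.57471×(-0.24055)=-0.13825.
Sum = -0.67691, so H' = 0.677.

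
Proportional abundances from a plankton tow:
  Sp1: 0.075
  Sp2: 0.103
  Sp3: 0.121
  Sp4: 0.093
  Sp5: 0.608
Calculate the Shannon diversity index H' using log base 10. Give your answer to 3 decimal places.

0.524

Each pᵢ log₁₀ pᵢ term (working shown to 5 dp, full precision carried): 0.075×(-1.12494)=-0.08437, 0.103×(-0.98716)=-0.10168, 0.121×(-0.91721)=-0.11098, 0.093×(-1.03152)=-0.09593, 0.608×(-0.21610)=-0.13139.
Sum = -0.52435, so H' = 0.524.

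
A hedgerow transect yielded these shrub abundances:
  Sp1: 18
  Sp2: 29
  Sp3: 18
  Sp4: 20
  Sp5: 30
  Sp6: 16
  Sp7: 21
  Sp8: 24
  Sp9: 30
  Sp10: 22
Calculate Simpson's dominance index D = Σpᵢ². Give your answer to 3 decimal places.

0.105

Total N = 18+29+18+20+30+16+21+24+30+22 = 228, so the proportions are 0.07895, 0.12719, 0.07895, 0.08772, 0.13158, 0.07018, 0.09211, 0.10526, 0.13158, 0.09649 (working shown to 5 dp, full precision carried).
D = 0.07895² + 0.12719² + 0.07895² + 0.08772² + 0.13158² + 0.07018² + 0.09211² + 0.10526² + 0.13158² + 0.09649² = 0.00623 + 0.01618 + 0.00623 + 0.00769 + 0.01731 + 0.00492 + 0.00848 + 0.01108 + 0.01731 + 0.00931 = 0.10476.
To 3 decimal places, D = 0.105.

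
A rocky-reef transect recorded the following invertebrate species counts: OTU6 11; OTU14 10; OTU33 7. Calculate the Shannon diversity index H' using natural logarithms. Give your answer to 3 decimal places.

1.081

Total N = 11+10+7 = 28, so the proportions are 0.39286, 0.35714, 0.25 (working shown to 5 dp, full precision carried).
Each pᵢ ln pᵢ term: 0.39286×(-0.93431)=-0.36705, 0.35714×(-1.02962)=-0.36772, 0.25×(-1.38629)=-0.34657.
Sum = -1.08134, so H' = 1.081.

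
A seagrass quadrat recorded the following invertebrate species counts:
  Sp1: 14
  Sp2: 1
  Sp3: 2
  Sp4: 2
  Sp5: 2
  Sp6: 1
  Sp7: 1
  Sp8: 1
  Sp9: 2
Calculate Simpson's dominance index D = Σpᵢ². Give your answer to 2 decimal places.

0.32

Total N = 14+1+2+2+2+1+1+1+2 = 26, so the proportions are 0.5385, 0.0385, 0.0769, 0.0769, 0.0769, 0.0385, 0.0385, 0.0385, 0.0769 (working shown to 4 dp, full precision carried).
D = 0.5385² + 0.0385² + 0.0769² + 0.0769² + 0.0769² + 0.0385² + 0.0385² + 0.0385² + 0.0769² = 0.2899 + 0.0015 + 0.0059 + 0.0059 + 0.0059 + 0.0015 + 0.0015 + 0.0015 + 0.0059 = 0.3195.
To 2 decimal places, D = 0.32.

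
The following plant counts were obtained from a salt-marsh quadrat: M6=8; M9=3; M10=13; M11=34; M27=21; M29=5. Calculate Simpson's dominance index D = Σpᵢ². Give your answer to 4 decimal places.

Total N = 8+3+13+34+21+5 = 84, so the proportions are 0.095238, 0.035714, 0.154762, 0.404762, 0.25, 0.059524 (working shown to 6 dp, full precision carried).
D = 0.095238² + 0.035714² + 0.154762² + 0.404762² + 0.25² + 0.059524² = 0.009070 + 0.001276 + 0.023951 + 0.163832 + 0.062500 + 0.003543 = 0.264172.
To 4 decimal places, D = 0.2642.

0.2642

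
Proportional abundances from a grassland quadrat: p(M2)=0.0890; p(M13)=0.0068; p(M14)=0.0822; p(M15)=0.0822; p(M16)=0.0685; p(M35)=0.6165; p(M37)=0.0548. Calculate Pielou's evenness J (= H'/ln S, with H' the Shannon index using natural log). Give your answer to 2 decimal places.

H' = −Σ pᵢ ln pᵢ = −((-0.2153) + (-0.0339) + (-0.2054) + (-0.2054) + (-0.1836) + (-0.2982) + (-0.1591)) = 1.3010 (working shown to 4 dp, full precision carried).
With S = 7 species, ln S = 1.9459, so J = 1.3010/1.9459 = 0.6686, i.e. 0.67 to 2 decimal places.

0.67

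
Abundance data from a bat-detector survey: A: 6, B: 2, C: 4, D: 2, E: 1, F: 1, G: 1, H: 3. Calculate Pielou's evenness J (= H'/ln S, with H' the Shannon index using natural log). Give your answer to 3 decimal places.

0.903

Total N = 6+2+4+2+1+1+1+3 = 20, so the proportions are 0.3, 0.1, 0.2, 0.1, 0.05, 0.05, 0.05, 0.15 (working shown to 5 dp, full precision carried).
H' = −Σ pᵢ ln pᵢ = −((-0.36119) + (-0.23026) + (-0.32189) + (-0.23026) + (-0.14979) + (-0.14979) + (-0.14979) + (-0.28457)) = 1.87752.
With S = 8 species, ln S = 2.07944, so J = 1.87752/2.07944 = 0.90290, i.e. 0.903 to 3 decimal places.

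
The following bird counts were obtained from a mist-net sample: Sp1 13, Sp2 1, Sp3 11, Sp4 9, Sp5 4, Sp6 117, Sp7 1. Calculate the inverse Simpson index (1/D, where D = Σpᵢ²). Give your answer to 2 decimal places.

Total N = 13+1+11+9+4+117+1 = 156, so the proportions are 0.08333, 0.00641, 0.07051, 0.05769, 0.02564, 0.75, 0.00641 (working shown to 5 dp, full precision carried).
D = 0.08333² + 0.00641² + 0.07051² + 0.05769² + 0.02564² + 0.75² + 0.00641² = 0.00694 + 0.00004 + 0.00497 + 0.00333 + 0.00066 + 0.56250 + 0.00004 = 0.57848.
So 1/D = 1.7287, i.e. 1.73 to 2 decimal places.

1.73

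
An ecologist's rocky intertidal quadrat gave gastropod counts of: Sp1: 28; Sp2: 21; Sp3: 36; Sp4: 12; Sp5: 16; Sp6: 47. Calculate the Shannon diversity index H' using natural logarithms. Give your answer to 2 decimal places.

1.69

Total N = 28+21+36+12+16+47 = 160, so the proportions are 0.175, 0.1313, 0.225, 0.075, 0.1, 0.2938 (working shown to 4 dp, full precision carried).
Each pᵢ ln pᵢ term: 0.175×(-1.7430)=-0.3050, 0.1313×(-2.0307)=-0.2665, 0.225×(-1.4917)=-0.3356, 0.075×(-2.5903)=-0.1943, 0.1×(-2.3026)=-0.2303, 0.2938×(-1.2250)=-0.3599.
Sum = -1.6915, so H' = 1.69.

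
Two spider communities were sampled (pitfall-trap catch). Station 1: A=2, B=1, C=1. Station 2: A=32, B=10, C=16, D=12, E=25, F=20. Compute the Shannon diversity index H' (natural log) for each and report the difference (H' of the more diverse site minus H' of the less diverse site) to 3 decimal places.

Station 1: N=4, proportions 0.5, 0.25, 0.25, giving H' = 1.03972 (working shown to 5 dp, full precision carried).
Station 2: N=115, proportions 0.27826, 0.08696, 0.13913, 0.10435, 0.21739, 0.17391, giving H' = 1.71453.
Difference = |1.03972 − 1.71453| = 0.67481, i.e. 0.675 to 3 decimal places.

0.675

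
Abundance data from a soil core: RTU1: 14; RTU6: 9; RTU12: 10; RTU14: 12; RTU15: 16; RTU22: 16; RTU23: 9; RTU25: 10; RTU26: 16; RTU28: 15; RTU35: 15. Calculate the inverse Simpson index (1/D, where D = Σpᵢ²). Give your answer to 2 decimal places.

10.50

Total N = 14+9+10+12+16+16+9+10+16+15+15 = 142, so the proportions are 0.0985915, 0.0633803, 0.0704225, 0.084507, 0.1126761, 0.1126761, 0.0633803, 0.0704225, 0.1126761, 0.1056338, 0.1056338 (working shown to 7 dp, full precision carried).
D = 0.0985915² + 0.0633803² + 0.0704225² + 0.084507² + 0.1126761² + 0.1126761² + 0.0633803² + 0.0704225² + 0.1126761² + 0.1056338² + 0.1056338² = 0.0097203 + 0.0040171 + 0.0049593 + 0.0071414 + 0.0126959 + 0.0126959 + 0.0040171 + 0.0049593 + 0.0126959 + 0.0111585 + 0.0111585 = 0.0952192.
So 1/D = 10.5021, i.e. 10.50 to 2 decimal places.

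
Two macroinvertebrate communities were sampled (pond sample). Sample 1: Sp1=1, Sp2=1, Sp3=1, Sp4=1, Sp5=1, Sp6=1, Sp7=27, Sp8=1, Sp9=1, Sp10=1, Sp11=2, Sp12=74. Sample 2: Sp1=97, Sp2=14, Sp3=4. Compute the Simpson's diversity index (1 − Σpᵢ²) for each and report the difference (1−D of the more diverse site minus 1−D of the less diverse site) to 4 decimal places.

Sample 1: N=112, proportions 0.008929, 0.008929, 0.008929, 0.008929, 0.008929, 0.008929, 0.241071, 0.008929, 0.008929, 0.008929, 0.017857, 0.660714, giving 1−D = 0.504305 (working shown to 6 dp, full precision carried).
Sample 2: N=115, proportions 0.843478, 0.121739, 0.034783, giving 1−D = 0.272514.
Difference = |0.504305 − 0.272514| = 0.231791, i.e. 0.2318 to 4 decimal places.

0.2318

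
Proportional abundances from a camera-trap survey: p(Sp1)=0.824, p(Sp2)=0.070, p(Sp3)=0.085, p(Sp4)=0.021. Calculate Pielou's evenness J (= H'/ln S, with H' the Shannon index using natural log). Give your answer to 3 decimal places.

0.459

H' = −Σ pᵢ ln pᵢ = −((-0.15951) + (-0.18615) + (-0.20953) + (-0.08113)) = 0.63632 (working shown to 5 dp, full precision carried).
With S = 4 species, ln S = 1.38629, so J = 0.63632/1.38629 = 0.45901, i.e. 0.459 to 3 decimal places.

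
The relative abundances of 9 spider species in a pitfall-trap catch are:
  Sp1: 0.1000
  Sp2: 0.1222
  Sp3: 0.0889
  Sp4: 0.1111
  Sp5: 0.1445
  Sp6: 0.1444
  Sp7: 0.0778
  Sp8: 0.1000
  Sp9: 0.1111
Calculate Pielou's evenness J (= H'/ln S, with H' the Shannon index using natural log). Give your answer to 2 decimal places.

0.99

H' = −Σ pᵢ ln pᵢ = −((-0.2303) + (-0.2569) + (-0.2152) + (-0.2441) + (-0.2795) + (-0.2794) + (-0.1987) + (-0.2303) + (-0.2441)) = 2.1784 (working shown to 4 dp, full precision carried).
With S = 9 species, ln S = 2.1972, so J = 2.1784/2.1972 = 0.9915, i.e. 0.99 to 2 decimal places.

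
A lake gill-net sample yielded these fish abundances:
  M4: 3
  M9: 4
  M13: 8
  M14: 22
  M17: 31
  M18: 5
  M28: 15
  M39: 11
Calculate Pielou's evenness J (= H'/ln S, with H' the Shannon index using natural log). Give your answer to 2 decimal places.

Total N = 3+4+8+22+31+5+15+11 = 99, so the proportions are 0.0303, 0.0404, 0.0808, 0.2222, 0.3131, 0.0505, 0.1515, 0.1111 (working shown to 4 dp, full precision carried).
H' = −Σ pᵢ ln pᵢ = −((-0.1060) + (-0.1296) + (-0.2033) + (-0.3342) + (-0.3636) + (-0.1508) + (-0.2859) + (-0.2441)) = 1.8176.
With S = 8 species, ln S = 2.0794, so J = 1.8176/2.0794 = 0.8741, i.e. 0.87 to 2 decimal places.

0.87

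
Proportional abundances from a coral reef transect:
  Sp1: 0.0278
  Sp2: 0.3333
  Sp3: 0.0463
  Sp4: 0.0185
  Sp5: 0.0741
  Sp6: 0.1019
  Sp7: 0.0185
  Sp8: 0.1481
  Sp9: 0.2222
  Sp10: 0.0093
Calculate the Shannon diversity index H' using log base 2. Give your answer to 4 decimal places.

Each pᵢ log₂ pᵢ term (working shown to 6 dp, full precision carried): 0.0278×(-5.168771)=-0.143692, 0.3333×(-1.585107)=-0.528316, 0.0463×(-4.432844)=-0.205241, 0.0185×(-5.756331)=-0.106492, 0.0741×(-3.754383)=-0.278200, 0.1019×(-3.294774)=-0.335737, 0.0185×(-5.756331)=-0.106492, 0.1481×(-2.755356)=-0.408068, 0.2222×(-2.170069)=-0.482189, 0.0093×(-6.748554)=-0.062762.
Sum = -2.657189, so H' = 2.6572.

2.6572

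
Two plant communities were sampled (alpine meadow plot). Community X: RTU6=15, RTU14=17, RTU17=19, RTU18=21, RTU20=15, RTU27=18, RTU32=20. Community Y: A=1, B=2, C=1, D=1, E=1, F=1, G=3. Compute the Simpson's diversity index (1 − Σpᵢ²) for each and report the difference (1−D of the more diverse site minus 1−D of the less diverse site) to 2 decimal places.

Community X: N=125, proportions 0.12, 0.136, 0.152, 0.168, 0.12, 0.144, 0.16, giving 1−D = 0.8550 (working shown to 4 dp, full precision carried).
Community Y: N=10, proportions 0.1, 0.2, 0.1, 0.1, 0.1, 0.1, 0.3, giving 1−D = 0.8200.
Difference = |0.8550 − 0.8200| = 0.0350, i.e. 0.04 to 2 decimal places.

0.04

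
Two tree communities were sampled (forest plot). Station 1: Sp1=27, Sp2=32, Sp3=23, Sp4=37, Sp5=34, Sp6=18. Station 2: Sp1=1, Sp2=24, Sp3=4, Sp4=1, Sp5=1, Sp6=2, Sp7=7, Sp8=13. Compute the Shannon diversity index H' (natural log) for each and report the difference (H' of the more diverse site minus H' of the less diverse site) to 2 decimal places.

Station 1: N=171, proportions 0.15789, 0.18713, 0.1345, 0.21637, 0.19883, 0.10526, giving H' = 1.76427 (working shown to 5 dp, full precision carried).
Station 2: N=53, proportions 0.01887, 0.45283, 0.07547, 0.01887, 0.01887, 0.03774, 0.13208, 0.24528, giving H' = 1.51425.
Difference = |1.76427 − 1.51425| = 0.25002, i.e. 0.25 to 2 decimal places.

0.25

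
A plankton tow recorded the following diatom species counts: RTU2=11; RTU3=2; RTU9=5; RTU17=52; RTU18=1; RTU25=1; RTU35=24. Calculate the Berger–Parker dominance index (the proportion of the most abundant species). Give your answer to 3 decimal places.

Total N = 11+2+5+52+1+1+24 = 96, so the proportions are 0.11458, 0.02083, 0.05208, 0.54167, 0.01042, 0.01042, 0.25 (working shown to 5 dp, full precision carried).
The largest proportion is 0.54167, i.e. d = 0.542 to 3 decimal places.

0.542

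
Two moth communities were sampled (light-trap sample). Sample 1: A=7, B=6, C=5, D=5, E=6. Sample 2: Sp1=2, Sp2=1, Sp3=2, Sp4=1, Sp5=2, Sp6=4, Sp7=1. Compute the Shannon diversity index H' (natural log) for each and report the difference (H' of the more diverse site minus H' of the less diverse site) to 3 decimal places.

Sample 1: N=29, proportions 0.241379, 0.206897, 0.172414, 0.172414, 0.206897, giving H' = 1.601197 (working shown to 6 dp, full precision carried).
Sample 2: N=13, proportions 0.153846, 0.076923, 0.153846, 0.076923, 0.153846, 0.307692, 0.076923, giving H' = 1.818483.
Difference = |1.601197 − 1.818483| = 0.217286, i.e. 0.217 to 3 decimal places.

0.217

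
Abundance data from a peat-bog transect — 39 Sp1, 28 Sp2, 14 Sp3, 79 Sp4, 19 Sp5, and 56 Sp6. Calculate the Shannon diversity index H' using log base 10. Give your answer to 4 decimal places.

0.7084

Total N = 39+28+14+79+19+56 = 235, so the proportions are 0.165957, 0.119149, 0.059574, 0.33617, 0.080851, 0.238298 (working shown to 6 dp, full precision carried).
Each pᵢ log₁₀ pᵢ term: 0.165957×(-0.780003)=-0.129447, 0.119149×(-0.923910)=-0.110083, 0.059574×(-1.224940)=-0.072975, 0.33617×(-0.473441)=-0.159157, 0.080851×(-1.092314)=-0.088315, 0.238298×(-0.622880)=-0.148431.
Sum = -0.708408, so H' = 0.7084.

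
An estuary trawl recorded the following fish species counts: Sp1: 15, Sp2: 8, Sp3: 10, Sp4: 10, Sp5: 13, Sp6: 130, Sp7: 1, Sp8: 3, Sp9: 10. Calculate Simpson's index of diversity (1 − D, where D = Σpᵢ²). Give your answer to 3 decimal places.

0.558

Total N = 15+8+10+10+13+130+1+3+10 = 200, so the proportions are 0.075, 0.04, 0.05, 0.05, 0.065, 0.65, 0.005, 0.015, 0.05 (working shown to 5 dp, full precision carried).
D = 0.075² + 0.04² + 0.05² + 0.05² + 0.065² + 0.65² + 0.005² + 0.015² + 0.05² = 0.00562 + 0.00160 + 0.00250 + 0.00250 + 0.00423 + 0.42250 + 0.00003 + 0.00022 + 0.00250 = 0.44170.
So 1 − D = 0.55830, i.e. 0.558 to 3 decimal places.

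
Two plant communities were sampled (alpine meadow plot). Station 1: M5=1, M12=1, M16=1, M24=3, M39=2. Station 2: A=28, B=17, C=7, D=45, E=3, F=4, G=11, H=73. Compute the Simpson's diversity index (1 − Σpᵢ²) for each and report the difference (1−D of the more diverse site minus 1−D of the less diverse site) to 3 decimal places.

0.006

Station 1: N=8, proportions 0.125, 0.125, 0.125, 0.375, 0.25, giving 1−D = 0.75000 (working shown to 5 dp, full precision carried).
Station 2: N=188, proportions 0.14894, 0.09043, 0.03723, 0.23936, 0.01596, 0.02128, 0.05851, 0.3883, giving 1−D = 0.75605.
Difference = |0.75000 − 0.75605| = 0.00605, i.e. 0.006 to 3 decimal places.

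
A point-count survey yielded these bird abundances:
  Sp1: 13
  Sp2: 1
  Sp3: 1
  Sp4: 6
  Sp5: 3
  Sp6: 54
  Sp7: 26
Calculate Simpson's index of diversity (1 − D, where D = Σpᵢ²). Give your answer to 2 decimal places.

Total N = 13+1+1+6+3+54+26 = 104, so the proportions are 0.125, 0.0096, 0.0096, 0.0577, 0.0288, 0.5192, 0.25 (working shown to 4 dp, full precision carried).
D = 0.125² + 0.0096² + 0.0096² + 0.0577² + 0.0288² + 0.5192² + 0.25² = 0.0156 + 0.0001 + 0.0001 + 0.0033 + 0.0008 + 0.2696 + 0.0625 = 0.3521.
So 1 − D = 0.6479, i.e. 0.65 to 2 decimal places.

0.65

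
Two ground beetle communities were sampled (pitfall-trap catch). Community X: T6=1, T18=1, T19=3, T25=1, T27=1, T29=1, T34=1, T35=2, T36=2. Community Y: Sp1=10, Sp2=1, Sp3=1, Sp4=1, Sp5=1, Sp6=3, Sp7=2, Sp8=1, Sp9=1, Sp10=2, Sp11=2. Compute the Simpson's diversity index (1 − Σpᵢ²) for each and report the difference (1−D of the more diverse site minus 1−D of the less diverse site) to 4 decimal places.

Community X: N=13, proportions 0.076923, 0.076923, 0.230769, 0.076923, 0.076923, 0.076923, 0.076923, 0.153846, 0.153846, giving 1−D = 0.863905 (working shown to 6 dp, full precision carried).
Community Y: N=25, proportions 0.4, 0.04, 0.04, 0.04, 0.04, 0.12, 0.08, 0.04, 0.04, 0.08, 0.08, giving 1−D = 0.796800.
Difference = |0.863905 − 0.796800| = 0.067105, i.e. 0.0671 to 4 decimal places.

0.0671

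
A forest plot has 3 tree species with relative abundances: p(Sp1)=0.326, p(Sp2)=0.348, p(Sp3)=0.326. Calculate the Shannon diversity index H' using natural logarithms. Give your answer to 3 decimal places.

Each pᵢ ln pᵢ term (working shown to 5 dp, full precision carried): 0.326×(-1.12086)=-0.36540, 0.348×(-1.05555)=-0.36733, 0.326×(-1.12086)=-0.36540.
Sum = -1.09813, so H' = 1.098.

1.098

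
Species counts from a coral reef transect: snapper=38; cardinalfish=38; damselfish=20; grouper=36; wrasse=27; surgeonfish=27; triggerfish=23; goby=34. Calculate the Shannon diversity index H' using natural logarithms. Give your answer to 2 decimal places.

2.06

Total N = 38+38+20+36+27+27+23+34 = 243, so the proportions are 0.1564, 0.1564, 0.0823, 0.1481, 0.1111, 0.1111, 0.0947, 0.1399 (working shown to 4 dp, full precision carried).
Each pᵢ ln pᵢ term: 0.1564×(-1.8555)=-0.2902, 0.1564×(-1.8555)=-0.2902, 0.0823×(-2.4973)=-0.2055, 0.1481×(-1.9095)=-0.2829, 0.1111×(-2.1972)=-0.2441, 0.1111×(-2.1972)=-0.2441, 0.0947×(-2.3576)=-0.2231, 0.1399×(-1.9667)=-0.2752.
Sum = -2.0553, so H' = 2.06.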